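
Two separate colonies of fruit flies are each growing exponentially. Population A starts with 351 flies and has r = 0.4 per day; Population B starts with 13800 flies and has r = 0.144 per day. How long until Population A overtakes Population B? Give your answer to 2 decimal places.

14.34 days

Set 351·e^(0.4t) = 13800·e^(0.144t).
e^((0.4 − 0.144)t) = 13800/351 → e^(0.256·t) = 39.316.
0.256·t = ln(39.316) = 3.6716, so t = 3.6716/0.256 = 14.342.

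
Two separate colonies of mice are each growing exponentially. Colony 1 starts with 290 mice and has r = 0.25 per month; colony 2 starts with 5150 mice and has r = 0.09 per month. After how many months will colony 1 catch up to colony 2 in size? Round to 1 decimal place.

Set 290·e^(0.25t) = 5150·e^(0.09t).
e^((0.25 − 0.09)t) = 5150/290 → e^(0.16·t) = 17.759.
0.16·t = ln(17.759) = 2.8769, so t = 2.8769/0.16 = 17.98.

18.0 months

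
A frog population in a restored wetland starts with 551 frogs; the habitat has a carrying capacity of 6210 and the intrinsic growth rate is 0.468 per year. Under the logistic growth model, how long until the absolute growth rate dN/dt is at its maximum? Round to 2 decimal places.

4.98 years

Logistic growth is fastest at N = K/2 = 3105.
A = (K − N₀)/N₀ = 10.27. Set K/(1 + A·e^(−rt)) = K/2 → A·e^(−rt) = 1.
e^(−0.468t) = 1/10.27 = 0.097367, so t = ln(10.27)/0.468 = 2.3293/0.468 = 4.9771.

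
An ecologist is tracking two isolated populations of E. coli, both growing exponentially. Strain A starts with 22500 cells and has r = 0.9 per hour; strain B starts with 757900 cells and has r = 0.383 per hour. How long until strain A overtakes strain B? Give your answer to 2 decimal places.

6.80 hours

Set 22500·e^(0.9t) = 757900·e^(0.383t).
e^((0.9 − 0.383)t) = 757900/22500 → e^(0.517·t) = 33.684.
0.517·t = ln(33.684) = 3.517, so t = 3.517/0.517 = 6.8028.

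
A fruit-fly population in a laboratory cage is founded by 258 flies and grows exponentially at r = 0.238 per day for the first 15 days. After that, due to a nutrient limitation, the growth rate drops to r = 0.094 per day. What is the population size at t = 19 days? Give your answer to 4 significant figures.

13350 flies

Phase 1: N(15) = 258·e^(0.238×15) = 258·e^3.57 = 9163.28.
Phase 2 runs for 19 − 15 = 4 days at r = 0.094.
N(19) = 9163.28·e^(0.094×4) = 9163.28·e^0.376 = 13345.8.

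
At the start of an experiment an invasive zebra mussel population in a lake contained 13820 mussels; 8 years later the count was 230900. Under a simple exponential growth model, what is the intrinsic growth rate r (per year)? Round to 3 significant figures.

0.352 per year

From N(t) = N₀·e^(rt): e^(r·8) = 230900/13820 = 16.708.
r·8 = ln(16.708) = 2.8159, so r = 2.8159/8 = 0.35198.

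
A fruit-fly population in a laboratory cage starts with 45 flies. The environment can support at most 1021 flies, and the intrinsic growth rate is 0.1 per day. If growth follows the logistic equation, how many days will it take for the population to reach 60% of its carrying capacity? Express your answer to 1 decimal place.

A = (K − N₀)/N₀ = (1021 − 45)/45 = 21.689.
Solve 1021/(1 + 21.689·e^(−0.1t)) = 612.6: 1 + 21.689·e^(−0.1t) = 1.6667, so e^(−0.1t) = 0.0307377.
−0.1·t = ln(0.0307377) = -3.4823, so t = 3.4823/0.1 = 34.823.

34.8 days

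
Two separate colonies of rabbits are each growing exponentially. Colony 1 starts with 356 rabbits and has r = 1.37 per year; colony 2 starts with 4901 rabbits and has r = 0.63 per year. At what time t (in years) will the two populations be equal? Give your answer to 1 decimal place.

Set 356·e^(1.37t) = 4901·e^(0.63t).
e^((1.37 − 0.63)t) = 4901/356 → e^(0.74·t) = 13.767.
0.74·t = ln(13.767) = 2.6223, so t = 2.6223/0.74 = 3.5436.

3.5 years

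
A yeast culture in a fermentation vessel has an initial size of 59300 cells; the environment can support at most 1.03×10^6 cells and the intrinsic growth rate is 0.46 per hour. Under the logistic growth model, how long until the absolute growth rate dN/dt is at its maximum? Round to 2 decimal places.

6.08 hours

Logistic growth is fastest at N = K/2 = 515000.
A = (K − N₀)/N₀ = 16.369. Set K/(1 + A·e^(−rt)) = K/2 → A·e^(−rt) = 1.
e^(−0.46t) = 1/16.369 = 0.0610899, so t = ln(16.369)/0.46 = 2.7954/0.46 = 6.077.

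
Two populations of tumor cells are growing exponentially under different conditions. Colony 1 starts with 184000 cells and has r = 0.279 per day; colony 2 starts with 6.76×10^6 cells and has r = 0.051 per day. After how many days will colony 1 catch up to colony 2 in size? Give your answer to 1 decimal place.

Set 184000·e^(0.279t) = 6.76×10^6·e^(0.051t).
e^((0.279 − 0.051)t) = 6.76×10^6/184000 → e^(0.228·t) = 36.739.
0.228·t = ln(36.739) = 3.6038, so t = 3.6038/0.228 = 15.806.

15.8 days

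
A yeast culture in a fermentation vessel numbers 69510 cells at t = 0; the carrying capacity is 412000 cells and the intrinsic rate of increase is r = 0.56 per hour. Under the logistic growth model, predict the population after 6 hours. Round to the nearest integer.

351792 cells

A = (K − N₀)/N₀ = (412000 − 69510)/69510 = 4.9272.
N(t) = K/(1 + A·e^(−rt)) = 412000/(1 + 4.9272×e^(−0.56×6)).
e^(−3.36) = 0.034735; denominator = 1 + 4.9272×0.034735 = 1.1711.
N = 412000/1.1711 = 351792.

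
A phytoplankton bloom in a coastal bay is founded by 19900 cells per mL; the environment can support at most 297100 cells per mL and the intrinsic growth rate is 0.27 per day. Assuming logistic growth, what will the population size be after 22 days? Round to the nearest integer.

286593 cells per mL

A = (K − N₀)/N₀ = (297100 − 19900)/19900 = 13.93.
N(t) = K/(1 + A·e^(−rt)) = 297100/(1 + 13.93×e^(−0.27×22)).
e^(−5.94) = 0.002632; denominator = 1 + 13.93×0.002632 = 1.0367.
N = 297100/1.0367 = 286593.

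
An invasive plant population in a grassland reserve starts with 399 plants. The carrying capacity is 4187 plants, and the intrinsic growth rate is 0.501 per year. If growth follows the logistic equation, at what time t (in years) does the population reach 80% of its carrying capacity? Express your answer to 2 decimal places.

A = (K − N₀)/N₀ = (4187 − 399)/399 = 9.4937.
Solve 4187/(1 + 9.4937·e^(−0.501t)) = 3349.6: 1 + 9.4937·e^(−0.501t) = 1.25, so e^(−0.501t) = 0.0263332.
−0.501·t = ln(0.0263332) = -3.6369, so t = 3.6369/0.501 = 7.2593.

7.26 years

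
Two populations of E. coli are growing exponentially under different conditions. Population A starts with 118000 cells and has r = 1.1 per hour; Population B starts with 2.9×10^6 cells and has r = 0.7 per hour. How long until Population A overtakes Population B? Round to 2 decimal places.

8.00 hours

Set 118000·e^(1.1t) = 2.9×10^6·e^(0.7t).
e^((1.1 − 0.7)t) = 2.9×10^6/118000 → e^(0.4·t) = 24.576.
0.4·t = ln(24.576) = 3.2018, so t = 3.2018/0.4 = 8.0045.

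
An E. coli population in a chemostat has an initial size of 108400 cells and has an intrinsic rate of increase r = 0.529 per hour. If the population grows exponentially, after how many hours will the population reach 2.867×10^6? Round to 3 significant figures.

Set N₀·e^(rt) = 2.867×10^6: e^(0.529·t) = 2.867×10^6/108400 = 26.448.
0.529·t = ln(26.448) = 3.2752, so t = 3.2752/0.529 = 6.1913.

6.19 hours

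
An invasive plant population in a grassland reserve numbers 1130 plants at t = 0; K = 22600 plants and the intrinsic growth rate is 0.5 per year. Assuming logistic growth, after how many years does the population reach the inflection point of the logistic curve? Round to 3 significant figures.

5.89 years

Logistic growth is fastest at N = K/2 = 11300.
A = (K − N₀)/N₀ = 19. Set K/(1 + A·e^(−rt)) = K/2 → A·e^(−rt) = 1.
e^(−0.5t) = 1/19 = 0.0526316, so t = ln(19)/0.5 = 2.9444/0.5 = 5.8889.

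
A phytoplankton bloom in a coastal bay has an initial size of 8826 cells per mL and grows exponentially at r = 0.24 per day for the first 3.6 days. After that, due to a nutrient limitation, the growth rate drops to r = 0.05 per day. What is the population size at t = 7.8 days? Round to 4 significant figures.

Phase 1: N(3.6) = 8826·e^(0.24×3.6) = 8826·e^0.864 = 20940.9.
Phase 2 runs for 7.8 − 3.6 = 4.2 days at r = 0.05.
N(7.8) = 20940.9·e^(0.05×4.2) = 20940.9·e^0.21 = 25834.3.

25830 cells per mL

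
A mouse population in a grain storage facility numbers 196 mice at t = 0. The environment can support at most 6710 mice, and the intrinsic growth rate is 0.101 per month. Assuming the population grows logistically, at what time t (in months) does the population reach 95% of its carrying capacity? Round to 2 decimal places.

A = (K − N₀)/N₀ = (6710 − 196)/196 = 33.235.
Solve 6710/(1 + 33.235·e^(−0.101t)) = 6374.5: 1 + 33.235·e^(−0.101t) = 1.0526, so e^(−0.101t) = 0.00158363.
−0.101·t = ln(0.00158363) = -6.448, so t = 6.448/0.101 = 63.842.

63.84 months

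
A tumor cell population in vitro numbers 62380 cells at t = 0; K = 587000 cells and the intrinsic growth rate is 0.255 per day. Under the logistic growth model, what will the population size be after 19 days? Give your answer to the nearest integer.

550570 cells

A = (K − N₀)/N₀ = (587000 − 62380)/62380 = 8.4101.
N(t) = K/(1 + A·e^(−rt)) = 587000/(1 + 8.4101×e^(−0.255×19)).
e^(−4.845) = 0.0078676; denominator = 1 + 8.4101×0.0078676 = 1.0662.
N = 587000/1.0662 = 550570.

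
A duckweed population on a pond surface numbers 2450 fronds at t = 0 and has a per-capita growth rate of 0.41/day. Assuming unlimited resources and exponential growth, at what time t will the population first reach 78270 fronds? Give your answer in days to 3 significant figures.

8.45 days

Set N₀·e^(rt) = 78270: e^(0.41·t) = 78270/2450 = 31.947.
0.41·t = ln(31.947) = 3.4641, so t = 3.4641/0.41 = 8.449.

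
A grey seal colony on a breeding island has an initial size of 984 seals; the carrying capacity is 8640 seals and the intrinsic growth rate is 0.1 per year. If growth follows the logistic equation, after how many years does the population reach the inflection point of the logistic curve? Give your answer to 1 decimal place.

20.5 years

Logistic growth is fastest at N = K/2 = 4320.
A = (K − N₀)/N₀ = 7.7805. Set K/(1 + A·e^(−rt)) = K/2 → A·e^(−rt) = 1.
e^(−0.1t) = 1/7.7805 = 0.128527, so t = ln(7.7805)/0.1 = 2.0516/0.1 = 20.516.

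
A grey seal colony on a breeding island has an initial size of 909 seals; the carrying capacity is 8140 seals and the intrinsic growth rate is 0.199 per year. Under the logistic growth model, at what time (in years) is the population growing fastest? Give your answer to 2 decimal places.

10.42 years

Logistic growth is fastest at N = K/2 = 4070.
A = (K − N₀)/N₀ = 7.9549. Set K/(1 + A·e^(−rt)) = K/2 → A·e^(−rt) = 1.
e^(−0.199t) = 1/7.9549 = 0.125709, so t = ln(7.9549)/0.199 = 2.0738/0.199 = 10.421.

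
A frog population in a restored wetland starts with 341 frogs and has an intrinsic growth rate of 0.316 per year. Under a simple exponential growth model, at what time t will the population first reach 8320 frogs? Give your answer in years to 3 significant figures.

10.1 years

Set N₀·e^(rt) = 8320: e^(0.316·t) = 8320/341 = 24.399.
0.316·t = ln(24.399) = 3.1945, so t = 3.1945/0.316 = 10.109.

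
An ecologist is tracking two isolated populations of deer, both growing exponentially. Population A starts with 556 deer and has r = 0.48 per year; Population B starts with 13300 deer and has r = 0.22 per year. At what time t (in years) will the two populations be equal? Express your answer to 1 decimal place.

12.2 years

Set 556·e^(0.48t) = 13300·e^(0.22t).
e^((0.48 − 0.22)t) = 13300/556 → e^(0.26·t) = 23.921.
0.26·t = ln(23.921) = 3.1748, so t = 3.1748/0.26 = 12.211.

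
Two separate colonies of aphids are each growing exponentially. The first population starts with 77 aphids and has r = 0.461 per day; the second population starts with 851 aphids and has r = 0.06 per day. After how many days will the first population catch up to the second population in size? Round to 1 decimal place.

Set 77·e^(0.461t) = 851·e^(0.06t).
e^((0.461 − 0.06)t) = 851/77 → e^(0.401·t) = 11.052.
0.401·t = ln(11.052) = 2.4026, so t = 2.4026/0.401 = 5.9915.

6.0 days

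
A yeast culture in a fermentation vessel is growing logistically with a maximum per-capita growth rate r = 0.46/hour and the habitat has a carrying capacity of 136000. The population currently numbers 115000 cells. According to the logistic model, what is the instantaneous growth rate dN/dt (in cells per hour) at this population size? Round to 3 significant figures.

dN/dt = rN(1 − N/K) = 0.46 × 115000 × (1 − 115000/136000).
1 − 115000/136000 = 0.15441; dN/dt = 0.46 × 115000 × 0.15441 = 8168.4.

8170 cells per hour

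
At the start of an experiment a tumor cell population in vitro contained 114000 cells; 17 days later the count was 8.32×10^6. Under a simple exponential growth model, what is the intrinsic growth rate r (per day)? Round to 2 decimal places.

0.25 per day

From N(t) = N₀·e^(rt): e^(r·17) = 8.32×10^6/114000 = 72.982.
r·17 = ln(72.982) = 4.2902, so r = 4.2902/17 = 0.25237.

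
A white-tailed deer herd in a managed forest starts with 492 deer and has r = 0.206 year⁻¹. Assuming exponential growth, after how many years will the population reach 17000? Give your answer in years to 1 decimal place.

Set N₀·e^(rt) = 17000: e^(0.206·t) = 17000/492 = 34.553.
0.206·t = ln(34.553) = 3.5425, so t = 3.5425/0.206 = 17.197.

17.2 years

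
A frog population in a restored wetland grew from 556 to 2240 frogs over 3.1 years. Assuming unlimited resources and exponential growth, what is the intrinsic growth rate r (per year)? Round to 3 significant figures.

From N(t) = N₀·e^(rt): e^(r·3.1) = 2240/556 = 4.0288.
r·3.1 = ln(4.0288) = 1.3935, so r = 1.3935/3.1 = 0.4495.

0.450 per year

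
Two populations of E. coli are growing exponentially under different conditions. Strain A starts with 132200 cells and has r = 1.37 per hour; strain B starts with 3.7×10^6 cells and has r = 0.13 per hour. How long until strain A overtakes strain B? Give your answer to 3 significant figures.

Set 132200·e^(1.37t) = 3.7×10^6·e^(0.13t).
e^((1.37 − 0.13)t) = 3.7×10^6/132200 → e^(1.24·t) = 27.988.
1.24·t = ln(27.988) = 3.3318, so t = 3.3318/1.24 = 2.6869.

2.69 hours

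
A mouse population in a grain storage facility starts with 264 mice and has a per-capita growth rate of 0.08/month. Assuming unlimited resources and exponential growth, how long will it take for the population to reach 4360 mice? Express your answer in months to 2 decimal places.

35.05 months

Set N₀·e^(rt) = 4360: e^(0.08·t) = 4360/264 = 16.515.
0.08·t = ln(16.515) = 2.8043, so t = 2.8043/0.08 = 35.053.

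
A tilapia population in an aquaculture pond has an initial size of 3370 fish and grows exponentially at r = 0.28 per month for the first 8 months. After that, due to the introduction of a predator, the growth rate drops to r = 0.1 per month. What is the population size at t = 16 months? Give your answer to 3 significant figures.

Phase 1: N(8) = 3370·e^(0.28×8) = 3370·e^2.24 = 31655.5.
Phase 2 runs for 16 − 8 = 8 months at r = 0.1.
N(16) = 31655.5·e^(0.1×8) = 31655.5·e^0.8 = 70450.7.

70500 fish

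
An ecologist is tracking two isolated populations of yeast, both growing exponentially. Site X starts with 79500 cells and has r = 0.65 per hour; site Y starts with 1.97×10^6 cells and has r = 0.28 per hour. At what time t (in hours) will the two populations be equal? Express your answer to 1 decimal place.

8.7 hours

Set 79500·e^(0.65t) = 1.97×10^6·e^(0.28t).
e^((0.65 − 0.28)t) = 1.97×10^6/79500 → e^(0.37·t) = 24.78.
0.37·t = ln(24.78) = 3.21, so t = 3.21/0.37 = 8.6758.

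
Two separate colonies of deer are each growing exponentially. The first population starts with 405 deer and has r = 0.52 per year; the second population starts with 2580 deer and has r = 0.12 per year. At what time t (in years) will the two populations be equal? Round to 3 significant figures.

Set 405·e^(0.52t) = 2580·e^(0.12t).
e^((0.52 − 0.12)t) = 2580/405 → e^(0.4·t) = 6.3704.
0.4·t = ln(6.3704) = 1.8517, so t = 1.8517/0.4 = 4.6291.

4.63 years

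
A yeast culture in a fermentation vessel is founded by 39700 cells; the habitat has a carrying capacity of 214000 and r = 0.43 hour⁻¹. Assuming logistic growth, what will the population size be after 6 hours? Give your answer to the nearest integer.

160579 cells

A = (K − N₀)/N₀ = (214000 − 39700)/39700 = 4.3904.
N(t) = K/(1 + A·e^(−rt)) = 214000/(1 + 4.3904×e^(−0.43×6)).
e^(−2.58) = 0.075774; denominator = 1 + 4.3904×0.075774 = 1.3327.
N = 214000/1.3327 = 160579.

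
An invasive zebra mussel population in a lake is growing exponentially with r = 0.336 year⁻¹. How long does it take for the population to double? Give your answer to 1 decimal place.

Doubling time t_d = ln(2)/r = 0.6931/0.336 = 2.0629.

2.1 years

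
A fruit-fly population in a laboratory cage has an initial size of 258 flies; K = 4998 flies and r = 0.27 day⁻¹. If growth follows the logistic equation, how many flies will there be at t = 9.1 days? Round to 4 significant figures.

1941 flies

A = (K − N₀)/N₀ = (4998 − 258)/258 = 18.372.
N(t) = K/(1 + A·e^(−rt)) = 4998/(1 + 18.372×e^(−0.27×9.1)).
e^(−2.457) = 0.085692; denominator = 1 + 18.372×0.085692 = 2.5743.
N = 4998/2.5743 = 1941.47.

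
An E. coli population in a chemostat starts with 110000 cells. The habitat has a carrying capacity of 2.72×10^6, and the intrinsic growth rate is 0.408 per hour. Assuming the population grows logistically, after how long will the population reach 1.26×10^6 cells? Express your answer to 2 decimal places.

A = (K − N₀)/N₀ = (2.72×10^6 − 110000)/110000 = 23.727.
Solve 2.72×10^6/(1 + 23.727·e^(−0.408t)) = 1.26×10^6: 1 + 23.727·e^(−0.408t) = 2.1587, so e^(−0.408t) = 0.0488354.
−0.408·t = ln(0.0488354) = -3.0193, so t = 3.0193/0.408 = 7.4002.

7.40 hours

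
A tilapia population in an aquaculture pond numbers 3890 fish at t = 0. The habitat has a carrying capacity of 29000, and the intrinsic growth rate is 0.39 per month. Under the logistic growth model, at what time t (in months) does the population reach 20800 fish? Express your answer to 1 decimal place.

A = (K − N₀)/N₀ = (29000 − 3890)/3890 = 6.455.
Solve 29000/(1 + 6.455·e^(−0.39t)) = 20800: 1 + 6.455·e^(−0.39t) = 1.3942, so e^(−0.39t) = 0.0610736.
−0.39·t = ln(0.0610736) = -2.7957, so t = 2.7957/0.39 = 7.1684.

7.2 months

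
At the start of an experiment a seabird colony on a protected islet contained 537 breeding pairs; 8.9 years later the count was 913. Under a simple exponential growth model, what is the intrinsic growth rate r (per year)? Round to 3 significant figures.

0.0596 per year

From N(t) = N₀·e^(rt): e^(r·8.9) = 913/537 = 1.7002.
r·8.9 = ln(1.7002) = 0.53074, so r = 0.53074/8.9 = 0.059633.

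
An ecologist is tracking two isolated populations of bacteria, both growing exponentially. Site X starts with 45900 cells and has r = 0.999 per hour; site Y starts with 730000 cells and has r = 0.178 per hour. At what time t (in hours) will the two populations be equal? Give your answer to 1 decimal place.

Set 45900·e^(0.999t) = 730000·e^(0.178t).
e^((0.999 − 0.178)t) = 730000/45900 → e^(0.821·t) = 15.904.
0.821·t = ln(15.904) = 2.7666, so t = 2.7666/0.821 = 3.3698.

3.4 hours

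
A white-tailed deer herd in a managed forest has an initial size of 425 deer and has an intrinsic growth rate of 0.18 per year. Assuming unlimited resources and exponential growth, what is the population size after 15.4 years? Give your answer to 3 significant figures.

6800 deer

N(t) = N₀·e^(rt) = 425 × e^(0.18×15.4) = 425 × e^2.772.
e^2.772 ≈ 15.991, so N ≈ 425 × 15.991 = 6796.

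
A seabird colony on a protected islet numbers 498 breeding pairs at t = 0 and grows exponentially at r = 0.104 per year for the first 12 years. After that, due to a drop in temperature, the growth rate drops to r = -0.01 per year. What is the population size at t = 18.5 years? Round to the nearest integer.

Phase 1: N(12) = 498·e^(0.104×12) = 498·e^1.248 = 1734.72.
Phase 2 runs for 18.5 − 12 = 6.5 years at r = -0.01.
N(18.5) = 1734.72·e^(-0.01×6.5) = 1734.72·e^-0.065 = 1625.55.

1626 breeding pairs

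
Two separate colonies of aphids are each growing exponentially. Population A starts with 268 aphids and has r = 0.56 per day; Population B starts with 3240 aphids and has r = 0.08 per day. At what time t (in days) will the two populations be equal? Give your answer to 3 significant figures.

5.19 days

Set 268·e^(0.56t) = 3240·e^(0.08t).
e^((0.56 − 0.08)t) = 3240/268 → e^(0.48·t) = 12.09.
0.48·t = ln(12.09) = 2.4923, so t = 2.4923/0.48 = 5.1924.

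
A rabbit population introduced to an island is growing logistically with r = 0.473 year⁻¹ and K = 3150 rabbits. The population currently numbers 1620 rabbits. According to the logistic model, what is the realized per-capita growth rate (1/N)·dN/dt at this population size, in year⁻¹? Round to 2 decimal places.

0.23 per year

(1/N)·dN/dt = r(1 − N/K) = 0.473 × (1 − 1620/3150).
= 0.473 × 0.48571 = 0.22974.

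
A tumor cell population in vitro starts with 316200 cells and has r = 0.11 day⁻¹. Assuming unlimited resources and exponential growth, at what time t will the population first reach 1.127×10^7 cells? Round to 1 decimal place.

32.5 days

Set N₀·e^(rt) = 1.127×10^7: e^(0.11·t) = 1.127×10^7/316200 = 35.642.
0.11·t = ln(35.642) = 3.5735, so t = 3.5735/0.11 = 32.487.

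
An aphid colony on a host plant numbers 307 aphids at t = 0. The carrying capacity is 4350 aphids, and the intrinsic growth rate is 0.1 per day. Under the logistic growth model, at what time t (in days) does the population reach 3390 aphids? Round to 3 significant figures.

A = (K − N₀)/N₀ = (4350 − 307)/307 = 13.169.
Solve 4350/(1 + 13.169·e^(−0.1t)) = 3390: 1 + 13.169·e^(−0.1t) = 1.2832, so e^(−0.1t) = 0.0215034.
−0.1·t = ln(0.0215034) = -3.8395, so t = 3.8395/0.1 = 38.395.

38.4 days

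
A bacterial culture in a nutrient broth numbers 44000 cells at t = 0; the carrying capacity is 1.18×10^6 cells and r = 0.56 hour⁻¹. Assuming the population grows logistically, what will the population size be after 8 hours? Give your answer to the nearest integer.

912883 cells

A = (K − N₀)/N₀ = (1.18×10^6 − 44000)/44000 = 25.818.
N(t) = K/(1 + A·e^(−rt)) = 1.18×10^6/(1 + 25.818×e^(−0.56×8)).
e^(−4.48) = 0.011333; denominator = 1 + 25.818×0.011333 = 1.2926.
N = 1.18×10^6/1.2926 = 912883.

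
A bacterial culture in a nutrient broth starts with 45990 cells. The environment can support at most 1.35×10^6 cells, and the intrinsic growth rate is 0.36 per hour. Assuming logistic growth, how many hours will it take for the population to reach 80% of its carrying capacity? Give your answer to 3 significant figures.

13.1 hours

A = (K − N₀)/N₀ = (1.35×10^6 − 45990)/45990 = 28.354.
Solve 1.35×10^6/(1 + 28.354·e^(−0.36t)) = 1.08×10^6: 1 + 28.354·e^(−0.36t) = 1.25, so e^(−0.36t) = 0.00881703.
−0.36·t = ln(0.00881703) = -4.7311, so t = 4.7311/0.36 = 13.142.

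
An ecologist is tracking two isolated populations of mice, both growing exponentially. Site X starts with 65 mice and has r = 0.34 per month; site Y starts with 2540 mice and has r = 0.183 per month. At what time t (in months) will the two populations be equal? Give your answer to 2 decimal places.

23.35 months

Set 65·e^(0.34t) = 2540·e^(0.183t).
e^((0.34 − 0.183)t) = 2540/65 → e^(0.157·t) = 39.077.
0.157·t = ln(39.077) = 3.6655, so t = 3.6655/0.157 = 23.347.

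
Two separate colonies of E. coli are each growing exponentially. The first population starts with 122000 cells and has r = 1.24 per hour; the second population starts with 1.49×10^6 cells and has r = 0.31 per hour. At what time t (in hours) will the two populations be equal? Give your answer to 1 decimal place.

2.7 hours

Set 122000·e^(1.24t) = 1.49×10^6·e^(0.31t).
e^((1.24 − 0.31)t) = 1.49×10^6/122000 → e^(0.93·t) = 12.213.
0.93·t = ln(12.213) = 2.5025, so t = 2.5025/0.93 = 2.6909.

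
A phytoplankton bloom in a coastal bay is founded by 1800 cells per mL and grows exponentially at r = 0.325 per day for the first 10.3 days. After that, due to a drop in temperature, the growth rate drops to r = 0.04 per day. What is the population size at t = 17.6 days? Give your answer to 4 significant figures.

68530 cells per mL

Phase 1: N(10.3) = 1800·e^(0.325×10.3) = 1800·e^3.348 = 51176.8.
Phase 2 runs for 17.6 − 10.3 = 7.3 days at r = 0.04.
N(17.6) = 51176.8·e^(0.04×7.3) = 51176.8·e^0.292 = 68531.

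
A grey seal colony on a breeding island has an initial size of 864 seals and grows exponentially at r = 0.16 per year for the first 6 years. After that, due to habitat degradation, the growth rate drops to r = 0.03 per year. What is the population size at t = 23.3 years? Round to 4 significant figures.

Phase 1: N(6) = 864·e^(0.16×6) = 864·e^0.96 = 2256.51.
Phase 2 runs for 23.3 − 6 = 17.3 years at r = 0.03.
N(23.3) = 2256.51·e^(0.03×17.3) = 2256.51·e^0.519 = 3791.71.

3792 seals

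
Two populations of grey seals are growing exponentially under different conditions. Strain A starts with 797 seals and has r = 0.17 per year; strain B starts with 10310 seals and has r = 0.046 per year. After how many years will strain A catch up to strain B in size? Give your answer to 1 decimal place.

20.6 years

Set 797·e^(0.17t) = 10310·e^(0.046t).
e^((0.17 − 0.046)t) = 10310/797 → e^(0.124·t) = 12.936.
0.124·t = ln(12.936) = 2.56, so t = 2.56/0.124 = 20.645.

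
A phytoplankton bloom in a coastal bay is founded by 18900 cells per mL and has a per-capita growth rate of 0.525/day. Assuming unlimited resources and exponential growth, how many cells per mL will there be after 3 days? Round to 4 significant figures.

91300 cells per mL

N(t) = N₀·e^(rt) = 18900 × e^(0.525×3) = 18900 × e^1.575.
e^1.575 ≈ 4.8307, so N ≈ 18900 × 4.8307 = 91301.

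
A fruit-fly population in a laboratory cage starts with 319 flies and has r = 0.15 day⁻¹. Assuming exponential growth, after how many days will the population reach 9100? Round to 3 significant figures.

Set N₀·e^(rt) = 9100: e^(0.15·t) = 9100/319 = 28.527.
0.15·t = ln(28.527) = 3.3508, so t = 3.3508/0.15 = 22.339.

22.3 days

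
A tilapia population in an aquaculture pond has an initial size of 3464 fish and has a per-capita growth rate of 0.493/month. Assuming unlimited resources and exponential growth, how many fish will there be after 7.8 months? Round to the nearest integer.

162037 fish

N(t) = N₀·e^(rt) = 3464 × e^(0.493×7.8) = 3464 × e^3.845.
e^3.845 ≈ 46.777, so N ≈ 3464 × 46.777 = 162037.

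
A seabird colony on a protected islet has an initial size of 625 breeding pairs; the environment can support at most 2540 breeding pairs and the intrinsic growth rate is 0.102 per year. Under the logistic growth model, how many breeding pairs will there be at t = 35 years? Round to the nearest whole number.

A = (K − N₀)/N₀ = (2540 − 625)/625 = 3.064.
N(t) = K/(1 + A·e^(−rt)) = 2540/(1 + 3.064×e^(−0.102×35)).
e^(−3.57) = 0.028156; denominator = 1 + 3.064×0.028156 = 1.0863.
N = 2540/1.0863 = 2338.28.

2338 breeding pairs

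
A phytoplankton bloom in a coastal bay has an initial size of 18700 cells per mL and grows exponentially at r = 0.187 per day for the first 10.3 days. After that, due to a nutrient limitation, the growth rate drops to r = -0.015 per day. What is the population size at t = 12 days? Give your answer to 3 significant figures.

Phase 1: N(10.3) = 18700·e^(0.187×10.3) = 18700·e^1.926 = 128332.
Phase 2 runs for 12 − 10.3 = 1.7 days at r = -0.015.
N(12) = 128332·e^(-0.015×1.7) = 128332·e^-0.0255 = 125101.

125000 cells per mL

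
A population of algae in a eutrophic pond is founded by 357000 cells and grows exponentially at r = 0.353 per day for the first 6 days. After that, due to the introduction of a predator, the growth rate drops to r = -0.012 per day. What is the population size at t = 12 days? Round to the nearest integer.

Phase 1: N(6) = 357000·e^(0.353×6) = 357000·e^2.118 = 2.968274×10^6.
Phase 2 runs for 12 − 6 = 6 days at r = -0.012.
N(12) = 2.968274×10^6·e^(-0.012×6) = 2.968274×10^6·e^-0.072 = 2.76207×10^6.

2762070 cells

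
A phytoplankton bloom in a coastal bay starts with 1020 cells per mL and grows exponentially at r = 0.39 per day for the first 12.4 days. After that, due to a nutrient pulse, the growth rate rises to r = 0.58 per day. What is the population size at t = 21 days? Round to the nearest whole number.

Phase 1: N(12.4) = 1020·e^(0.39×12.4) = 1020·e^4.836 = 128484.
Phase 2 runs for 21 − 12.4 = 8.6 days at r = 0.58.
N(21) = 128484·e^(0.58×8.6) = 128484·e^4.988 = 1.884123×10^7.

18841226 cells per mL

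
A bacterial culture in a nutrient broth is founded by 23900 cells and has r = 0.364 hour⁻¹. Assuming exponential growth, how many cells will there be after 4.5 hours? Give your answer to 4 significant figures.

N(t) = N₀·e^(rt) = 23900 × e^(0.364×4.5) = 23900 × e^1.638.
e^1.638 ≈ 5.1449, so N ≈ 23900 × 5.1449 = 122962.

123000 cells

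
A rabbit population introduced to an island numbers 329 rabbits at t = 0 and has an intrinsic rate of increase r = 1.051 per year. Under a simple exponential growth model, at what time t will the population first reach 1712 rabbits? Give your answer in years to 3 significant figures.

Set N₀·e^(rt) = 1712: e^(1.051·t) = 1712/329 = 5.2036.
1.051·t = ln(5.2036) = 1.6494, so t = 1.6494/1.051 = 1.5693.

1.57 years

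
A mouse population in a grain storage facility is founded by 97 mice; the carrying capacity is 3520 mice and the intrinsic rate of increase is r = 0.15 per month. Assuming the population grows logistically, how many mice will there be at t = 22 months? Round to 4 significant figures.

1529 mice

A = (K − N₀)/N₀ = (3520 − 97)/97 = 35.289.
N(t) = K/(1 + A·e^(−rt)) = 3520/(1 + 35.289×e^(−0.15×22)).
e^(−3.3) = 0.036883; denominator = 1 + 35.289×0.036883 = 2.3016.
N = 3520/2.3016 = 1529.4.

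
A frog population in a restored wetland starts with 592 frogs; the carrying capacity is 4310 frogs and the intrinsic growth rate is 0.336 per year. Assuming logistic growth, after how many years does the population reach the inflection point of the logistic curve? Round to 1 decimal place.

Logistic growth is fastest at N = K/2 = 2155.
A = (K − N₀)/N₀ = 6.2804. Set K/(1 + A·e^(−rt)) = K/2 → A·e^(−rt) = 1.
e^(−0.336t) = 1/6.2804 = 0.159225, so t = ln(6.2804)/0.336 = 1.8374/0.336 = 5.4686.

5.5 years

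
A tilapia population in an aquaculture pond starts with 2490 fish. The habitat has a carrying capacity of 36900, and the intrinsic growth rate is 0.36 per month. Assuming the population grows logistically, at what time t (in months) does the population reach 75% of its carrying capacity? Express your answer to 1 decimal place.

A = (K − N₀)/N₀ = (36900 − 2490)/2490 = 13.819.
Solve 36900/(1 + 13.819·e^(−0.36t)) = 27675: 1 + 13.819·e^(−0.36t) = 1.3333, so e^(−0.36t) = 0.0241209.
−0.36·t = ln(0.0241209) = -3.7247, so t = 3.7247/0.36 = 10.346.

10.3 months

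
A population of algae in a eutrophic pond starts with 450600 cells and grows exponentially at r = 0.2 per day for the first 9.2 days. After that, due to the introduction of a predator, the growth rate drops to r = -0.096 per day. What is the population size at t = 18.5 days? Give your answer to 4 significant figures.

1162000 cells

Phase 1: N(9.2) = 450600·e^(0.2×9.2) = 450600·e^1.84 = 2.83722×10^6.
Phase 2 runs for 18.5 − 9.2 = 9.3 days at r = -0.096.
N(18.5) = 2.83722×10^6·e^(-0.096×9.3) = 2.83722×10^6·e^-0.8928 = 1.161863×10^6.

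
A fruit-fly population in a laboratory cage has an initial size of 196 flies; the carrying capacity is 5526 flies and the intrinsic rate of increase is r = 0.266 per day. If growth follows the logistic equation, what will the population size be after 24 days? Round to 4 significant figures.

5283 flies

A = (K − N₀)/N₀ = (5526 − 196)/196 = 27.194.
N(t) = K/(1 + A·e^(−rt)) = 5526/(1 + 27.194×e^(−0.266×24)).
e^(−6.384) = 0.0016884; denominator = 1 + 27.194×0.0016884 = 1.0459.
N = 5526/1.0459 = 5283.42.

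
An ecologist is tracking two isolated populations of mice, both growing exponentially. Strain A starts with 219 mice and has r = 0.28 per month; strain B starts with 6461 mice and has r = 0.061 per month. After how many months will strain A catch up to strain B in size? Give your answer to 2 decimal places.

Set 219·e^(0.28t) = 6461·e^(0.061t).
e^((0.28 − 0.061)t) = 6461/219 → e^(0.219·t) = 29.502.
0.219·t = ln(29.502) = 3.3845, so t = 3.3845/0.219 = 15.454.

15.45 months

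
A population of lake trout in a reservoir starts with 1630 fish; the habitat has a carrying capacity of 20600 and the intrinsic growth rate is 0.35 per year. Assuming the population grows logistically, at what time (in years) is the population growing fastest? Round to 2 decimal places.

Logistic growth is fastest at N = K/2 = 10300.
A = (K − N₀)/N₀ = 11.638. Set K/(1 + A·e^(−rt)) = K/2 → A·e^(−rt) = 1.
e^(−0.35t) = 1/11.638 = 0.0859251, so t = ln(11.638)/0.35 = 2.4543/0.35 = 7.0122.

7.01 years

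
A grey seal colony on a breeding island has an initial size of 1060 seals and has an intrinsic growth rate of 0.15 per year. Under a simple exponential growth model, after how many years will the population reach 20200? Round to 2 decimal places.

Set N₀·e^(rt) = 20200: e^(0.15·t) = 20200/1060 = 19.057.
0.15·t = ln(19.057) = 2.9474, so t = 2.9474/0.15 = 19.649.

19.65 years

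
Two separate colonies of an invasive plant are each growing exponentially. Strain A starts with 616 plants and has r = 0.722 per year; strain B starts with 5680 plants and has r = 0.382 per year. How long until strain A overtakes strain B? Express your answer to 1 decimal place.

Set 616·e^(0.722t) = 5680·e^(0.382t).
e^((0.722 − 0.382)t) = 5680/616 → e^(0.34·t) = 9.2208.
0.34·t = ln(9.2208) = 2.2215, so t = 2.2215/0.34 = 6.5337.

6.5 years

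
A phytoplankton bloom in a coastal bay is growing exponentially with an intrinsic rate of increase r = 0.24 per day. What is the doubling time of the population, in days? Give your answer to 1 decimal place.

Doubling time t_d = ln(2)/r = 0.6931/0.24 = 2.8881.

2.9 days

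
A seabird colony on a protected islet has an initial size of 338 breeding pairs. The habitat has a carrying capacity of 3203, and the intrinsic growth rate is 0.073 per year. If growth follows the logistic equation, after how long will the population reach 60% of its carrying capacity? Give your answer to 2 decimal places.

34.83 years

A = (K − N₀)/N₀ = (3203 − 338)/338 = 8.4763.
Solve 3203/(1 + 8.4763·e^(−0.073t)) = 1921.8: 1 + 8.4763·e^(−0.073t) = 1.6667, so e^(−0.073t) = 0.0786504.
−0.073·t = ln(0.0786504) = -2.5427, so t = 2.5427/0.073 = 34.832.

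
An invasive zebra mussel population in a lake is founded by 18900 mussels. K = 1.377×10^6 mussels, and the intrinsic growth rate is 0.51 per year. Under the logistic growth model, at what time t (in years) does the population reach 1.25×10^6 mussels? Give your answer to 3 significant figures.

A = (K − N₀)/N₀ = (1.377×10^6 − 18900)/18900 = 71.857.
Solve 1.377×10^6/(1 + 71.857·e^(−0.51t)) = 1.25×10^6: 1 + 71.857·e^(−0.51t) = 1.1016, so e^(−0.51t) = 0.00141392.
−0.51·t = ln(0.00141392) = -6.5614, so t = 6.5614/0.51 = 12.865.

12.9 years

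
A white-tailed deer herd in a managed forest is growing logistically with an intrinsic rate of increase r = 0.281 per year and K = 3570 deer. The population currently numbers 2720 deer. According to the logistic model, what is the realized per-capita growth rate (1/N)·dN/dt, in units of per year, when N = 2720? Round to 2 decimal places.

0.07 per year

(1/N)·dN/dt = r(1 − N/K) = 0.281 × (1 − 2720/3570).
= 0.281 × 0.2381 = 0.066905.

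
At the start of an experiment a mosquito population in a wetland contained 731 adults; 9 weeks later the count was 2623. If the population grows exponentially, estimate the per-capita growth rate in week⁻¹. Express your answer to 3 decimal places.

From N(t) = N₀·e^(rt): e^(r·9) = 2623/731 = 3.5882.
r·9 = ln(3.5882) = 1.2777, so r = 1.2777/9 = 0.14196.

0.142 per week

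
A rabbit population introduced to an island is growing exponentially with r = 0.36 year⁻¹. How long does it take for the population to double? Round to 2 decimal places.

Doubling time t_d = ln(2)/r = 0.6931/0.36 = 1.9254.

1.93 years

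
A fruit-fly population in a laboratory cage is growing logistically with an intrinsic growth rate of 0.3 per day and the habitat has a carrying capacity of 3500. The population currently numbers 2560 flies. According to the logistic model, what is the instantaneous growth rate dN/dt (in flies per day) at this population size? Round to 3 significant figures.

206 flies per day

dN/dt = rN(1 − N/K) = 0.3 × 2560 × (1 − 2560/3500).
1 − 2560/3500 = 0.26857; dN/dt = 0.3 × 2560 × 0.26857 = 206.26.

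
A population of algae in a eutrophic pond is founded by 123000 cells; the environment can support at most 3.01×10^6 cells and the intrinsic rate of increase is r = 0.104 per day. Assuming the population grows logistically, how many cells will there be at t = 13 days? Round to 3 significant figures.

426000 cells

A = (K − N₀)/N₀ = (3.01×10^6 − 123000)/123000 = 23.472.
N(t) = K/(1 + A·e^(−rt)) = 3.01×10^6/(1 + 23.472×e^(−0.104×13)).
e^(−1.352) = 0.25872; denominator = 1 + 23.472×0.25872 = 7.0726.
N = 3.01×10^6/7.0726 = 425585.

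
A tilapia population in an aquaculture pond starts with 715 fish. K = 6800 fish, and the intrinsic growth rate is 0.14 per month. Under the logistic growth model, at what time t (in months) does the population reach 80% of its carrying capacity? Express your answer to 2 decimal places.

A = (K − N₀)/N₀ = (6800 − 715)/715 = 8.5105.
Solve 6800/(1 + 8.5105·e^(−0.14t)) = 5440: 1 + 8.5105·e^(−0.14t) = 1.25, so e^(−0.14t) = 0.0293755.
−0.14·t = ln(0.0293755) = -3.5276, so t = 3.5276/0.14 = 25.197.

25.20 months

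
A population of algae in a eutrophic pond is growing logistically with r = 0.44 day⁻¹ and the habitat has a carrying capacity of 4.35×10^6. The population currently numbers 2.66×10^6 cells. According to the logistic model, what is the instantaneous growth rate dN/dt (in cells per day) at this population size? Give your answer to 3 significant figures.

455000 cells per day

dN/dt = rN(1 − N/K) = 0.44 × 2.66×10^6 × (1 − 2.66×10^6/4.35×10^6).
1 − 2.66×10^6/4.35×10^6 = 0.38851; dN/dt = 0.44 × 2.66×10^6 × 0.38851 = 4.54707×10^5.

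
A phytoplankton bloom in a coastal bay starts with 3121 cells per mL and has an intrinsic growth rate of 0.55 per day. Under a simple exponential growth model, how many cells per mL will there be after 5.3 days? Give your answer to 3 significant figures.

57600 cells per mL

N(t) = N₀·e^(rt) = 3121 × e^(0.55×5.3) = 3121 × e^2.915.
e^2.915 ≈ 18.449, so N ≈ 3121 × 18.449 = 57578.7.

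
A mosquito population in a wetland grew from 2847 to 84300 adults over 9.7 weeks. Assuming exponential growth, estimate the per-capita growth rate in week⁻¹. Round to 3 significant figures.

0.349 per week

From N(t) = N₀·e^(rt): e^(r·9.7) = 84300/2847 = 29.61.
r·9.7 = ln(29.61) = 3.3881, so r = 3.3881/9.7 = 0.34929.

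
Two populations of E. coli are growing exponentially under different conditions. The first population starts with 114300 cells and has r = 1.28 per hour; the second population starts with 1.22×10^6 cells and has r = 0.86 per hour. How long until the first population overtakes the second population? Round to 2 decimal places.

5.64 hours

Set 114300·e^(1.28t) = 1.22×10^6·e^(0.86t).
e^((1.28 − 0.86)t) = 1.22×10^6/114300 → e^(0.42·t) = 10.674.
0.42·t = ln(10.674) = 2.3678, so t = 2.3678/0.42 = 5.6376.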